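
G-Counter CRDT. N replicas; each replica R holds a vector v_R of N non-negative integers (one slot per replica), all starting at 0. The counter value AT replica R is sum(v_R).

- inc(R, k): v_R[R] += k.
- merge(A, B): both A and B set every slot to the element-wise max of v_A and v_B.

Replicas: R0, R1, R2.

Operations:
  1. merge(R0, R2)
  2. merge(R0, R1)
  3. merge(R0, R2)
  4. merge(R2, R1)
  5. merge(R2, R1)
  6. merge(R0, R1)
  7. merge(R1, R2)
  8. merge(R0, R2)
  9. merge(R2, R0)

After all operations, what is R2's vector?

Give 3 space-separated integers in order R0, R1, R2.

Answer: 0 0 0

Derivation:
Op 1: merge R0<->R2 -> R0=(0,0,0) R2=(0,0,0)
Op 2: merge R0<->R1 -> R0=(0,0,0) R1=(0,0,0)
Op 3: merge R0<->R2 -> R0=(0,0,0) R2=(0,0,0)
Op 4: merge R2<->R1 -> R2=(0,0,0) R1=(0,0,0)
Op 5: merge R2<->R1 -> R2=(0,0,0) R1=(0,0,0)
Op 6: merge R0<->R1 -> R0=(0,0,0) R1=(0,0,0)
Op 7: merge R1<->R2 -> R1=(0,0,0) R2=(0,0,0)
Op 8: merge R0<->R2 -> R0=(0,0,0) R2=(0,0,0)
Op 9: merge R2<->R0 -> R2=(0,0,0) R0=(0,0,0)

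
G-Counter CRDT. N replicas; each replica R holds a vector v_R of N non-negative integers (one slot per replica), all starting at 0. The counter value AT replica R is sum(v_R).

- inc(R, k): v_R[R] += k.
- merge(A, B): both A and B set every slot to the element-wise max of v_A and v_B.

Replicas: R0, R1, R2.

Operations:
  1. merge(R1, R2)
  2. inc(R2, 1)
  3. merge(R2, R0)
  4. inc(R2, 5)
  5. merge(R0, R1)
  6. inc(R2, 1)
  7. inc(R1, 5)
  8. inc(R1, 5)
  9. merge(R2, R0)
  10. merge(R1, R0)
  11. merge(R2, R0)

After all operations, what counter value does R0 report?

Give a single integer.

Answer: 17

Derivation:
Op 1: merge R1<->R2 -> R1=(0,0,0) R2=(0,0,0)
Op 2: inc R2 by 1 -> R2=(0,0,1) value=1
Op 3: merge R2<->R0 -> R2=(0,0,1) R0=(0,0,1)
Op 4: inc R2 by 5 -> R2=(0,0,6) value=6
Op 5: merge R0<->R1 -> R0=(0,0,1) R1=(0,0,1)
Op 6: inc R2 by 1 -> R2=(0,0,7) value=7
Op 7: inc R1 by 5 -> R1=(0,5,1) value=6
Op 8: inc R1 by 5 -> R1=(0,10,1) value=11
Op 9: merge R2<->R0 -> R2=(0,0,7) R0=(0,0,7)
Op 10: merge R1<->R0 -> R1=(0,10,7) R0=(0,10,7)
Op 11: merge R2<->R0 -> R2=(0,10,7) R0=(0,10,7)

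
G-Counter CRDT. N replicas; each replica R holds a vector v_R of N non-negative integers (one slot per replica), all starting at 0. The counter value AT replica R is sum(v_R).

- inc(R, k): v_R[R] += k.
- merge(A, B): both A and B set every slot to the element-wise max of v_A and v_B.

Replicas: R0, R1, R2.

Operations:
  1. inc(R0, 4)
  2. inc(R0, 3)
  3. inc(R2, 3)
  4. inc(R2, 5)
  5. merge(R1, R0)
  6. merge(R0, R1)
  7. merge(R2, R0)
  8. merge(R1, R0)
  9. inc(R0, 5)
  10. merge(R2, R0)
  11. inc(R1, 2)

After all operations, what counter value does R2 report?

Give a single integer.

Answer: 20

Derivation:
Op 1: inc R0 by 4 -> R0=(4,0,0) value=4
Op 2: inc R0 by 3 -> R0=(7,0,0) value=7
Op 3: inc R2 by 3 -> R2=(0,0,3) value=3
Op 4: inc R2 by 5 -> R2=(0,0,8) value=8
Op 5: merge R1<->R0 -> R1=(7,0,0) R0=(7,0,0)
Op 6: merge R0<->R1 -> R0=(7,0,0) R1=(7,0,0)
Op 7: merge R2<->R0 -> R2=(7,0,8) R0=(7,0,8)
Op 8: merge R1<->R0 -> R1=(7,0,8) R0=(7,0,8)
Op 9: inc R0 by 5 -> R0=(12,0,8) value=20
Op 10: merge R2<->R0 -> R2=(12,0,8) R0=(12,0,8)
Op 11: inc R1 by 2 -> R1=(7,2,8) value=17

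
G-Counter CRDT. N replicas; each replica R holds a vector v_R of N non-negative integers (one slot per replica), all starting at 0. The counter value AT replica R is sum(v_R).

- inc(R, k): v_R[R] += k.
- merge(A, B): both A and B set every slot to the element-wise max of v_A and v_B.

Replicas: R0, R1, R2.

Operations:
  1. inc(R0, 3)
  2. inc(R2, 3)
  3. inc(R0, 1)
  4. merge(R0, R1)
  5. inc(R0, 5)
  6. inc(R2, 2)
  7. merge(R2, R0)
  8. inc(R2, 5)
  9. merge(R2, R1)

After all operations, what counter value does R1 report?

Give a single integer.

Op 1: inc R0 by 3 -> R0=(3,0,0) value=3
Op 2: inc R2 by 3 -> R2=(0,0,3) value=3
Op 3: inc R0 by 1 -> R0=(4,0,0) value=4
Op 4: merge R0<->R1 -> R0=(4,0,0) R1=(4,0,0)
Op 5: inc R0 by 5 -> R0=(9,0,0) value=9
Op 6: inc R2 by 2 -> R2=(0,0,5) value=5
Op 7: merge R2<->R0 -> R2=(9,0,5) R0=(9,0,5)
Op 8: inc R2 by 5 -> R2=(9,0,10) value=19
Op 9: merge R2<->R1 -> R2=(9,0,10) R1=(9,0,10)

Answer: 19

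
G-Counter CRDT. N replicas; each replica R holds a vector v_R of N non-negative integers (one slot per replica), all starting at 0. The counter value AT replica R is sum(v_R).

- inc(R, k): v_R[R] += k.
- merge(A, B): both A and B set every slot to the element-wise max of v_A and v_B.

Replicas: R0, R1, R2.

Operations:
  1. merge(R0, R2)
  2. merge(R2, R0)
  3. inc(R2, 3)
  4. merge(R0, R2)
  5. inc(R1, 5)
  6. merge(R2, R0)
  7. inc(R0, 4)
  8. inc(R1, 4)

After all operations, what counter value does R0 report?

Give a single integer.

Op 1: merge R0<->R2 -> R0=(0,0,0) R2=(0,0,0)
Op 2: merge R2<->R0 -> R2=(0,0,0) R0=(0,0,0)
Op 3: inc R2 by 3 -> R2=(0,0,3) value=3
Op 4: merge R0<->R2 -> R0=(0,0,3) R2=(0,0,3)
Op 5: inc R1 by 5 -> R1=(0,5,0) value=5
Op 6: merge R2<->R0 -> R2=(0,0,3) R0=(0,0,3)
Op 7: inc R0 by 4 -> R0=(4,0,3) value=7
Op 8: inc R1 by 4 -> R1=(0,9,0) value=9

Answer: 7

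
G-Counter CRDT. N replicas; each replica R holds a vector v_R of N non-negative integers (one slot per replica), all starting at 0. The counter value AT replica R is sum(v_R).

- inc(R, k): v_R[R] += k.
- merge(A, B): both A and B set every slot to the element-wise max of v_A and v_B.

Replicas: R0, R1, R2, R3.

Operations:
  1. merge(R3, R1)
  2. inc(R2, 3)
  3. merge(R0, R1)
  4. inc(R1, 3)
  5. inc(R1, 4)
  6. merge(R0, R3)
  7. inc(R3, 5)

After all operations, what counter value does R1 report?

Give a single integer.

Answer: 7

Derivation:
Op 1: merge R3<->R1 -> R3=(0,0,0,0) R1=(0,0,0,0)
Op 2: inc R2 by 3 -> R2=(0,0,3,0) value=3
Op 3: merge R0<->R1 -> R0=(0,0,0,0) R1=(0,0,0,0)
Op 4: inc R1 by 3 -> R1=(0,3,0,0) value=3
Op 5: inc R1 by 4 -> R1=(0,7,0,0) value=7
Op 6: merge R0<->R3 -> R0=(0,0,0,0) R3=(0,0,0,0)
Op 7: inc R3 by 5 -> R3=(0,0,0,5) value=5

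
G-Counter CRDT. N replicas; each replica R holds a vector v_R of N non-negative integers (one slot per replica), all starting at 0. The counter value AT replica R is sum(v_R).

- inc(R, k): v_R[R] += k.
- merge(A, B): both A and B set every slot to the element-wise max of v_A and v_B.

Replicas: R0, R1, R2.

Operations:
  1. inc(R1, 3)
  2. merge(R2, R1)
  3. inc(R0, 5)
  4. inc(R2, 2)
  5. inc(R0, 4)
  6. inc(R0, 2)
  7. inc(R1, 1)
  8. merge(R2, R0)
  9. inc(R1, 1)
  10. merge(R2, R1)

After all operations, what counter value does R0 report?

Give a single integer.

Answer: 16

Derivation:
Op 1: inc R1 by 3 -> R1=(0,3,0) value=3
Op 2: merge R2<->R1 -> R2=(0,3,0) R1=(0,3,0)
Op 3: inc R0 by 5 -> R0=(5,0,0) value=5
Op 4: inc R2 by 2 -> R2=(0,3,2) value=5
Op 5: inc R0 by 4 -> R0=(9,0,0) value=9
Op 6: inc R0 by 2 -> R0=(11,0,0) value=11
Op 7: inc R1 by 1 -> R1=(0,4,0) value=4
Op 8: merge R2<->R0 -> R2=(11,3,2) R0=(11,3,2)
Op 9: inc R1 by 1 -> R1=(0,5,0) value=5
Op 10: merge R2<->R1 -> R2=(11,5,2) R1=(11,5,2)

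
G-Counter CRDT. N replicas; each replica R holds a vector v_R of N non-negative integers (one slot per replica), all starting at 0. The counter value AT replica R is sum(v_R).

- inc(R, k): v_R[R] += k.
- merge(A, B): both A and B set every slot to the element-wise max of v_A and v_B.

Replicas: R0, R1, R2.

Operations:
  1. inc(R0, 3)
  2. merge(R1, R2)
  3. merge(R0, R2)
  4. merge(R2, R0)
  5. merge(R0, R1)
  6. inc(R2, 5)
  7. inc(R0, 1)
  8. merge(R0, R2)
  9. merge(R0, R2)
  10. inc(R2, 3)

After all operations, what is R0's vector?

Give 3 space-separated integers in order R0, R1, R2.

Op 1: inc R0 by 3 -> R0=(3,0,0) value=3
Op 2: merge R1<->R2 -> R1=(0,0,0) R2=(0,0,0)
Op 3: merge R0<->R2 -> R0=(3,0,0) R2=(3,0,0)
Op 4: merge R2<->R0 -> R2=(3,0,0) R0=(3,0,0)
Op 5: merge R0<->R1 -> R0=(3,0,0) R1=(3,0,0)
Op 6: inc R2 by 5 -> R2=(3,0,5) value=8
Op 7: inc R0 by 1 -> R0=(4,0,0) value=4
Op 8: merge R0<->R2 -> R0=(4,0,5) R2=(4,0,5)
Op 9: merge R0<->R2 -> R0=(4,0,5) R2=(4,0,5)
Op 10: inc R2 by 3 -> R2=(4,0,8) value=12

Answer: 4 0 5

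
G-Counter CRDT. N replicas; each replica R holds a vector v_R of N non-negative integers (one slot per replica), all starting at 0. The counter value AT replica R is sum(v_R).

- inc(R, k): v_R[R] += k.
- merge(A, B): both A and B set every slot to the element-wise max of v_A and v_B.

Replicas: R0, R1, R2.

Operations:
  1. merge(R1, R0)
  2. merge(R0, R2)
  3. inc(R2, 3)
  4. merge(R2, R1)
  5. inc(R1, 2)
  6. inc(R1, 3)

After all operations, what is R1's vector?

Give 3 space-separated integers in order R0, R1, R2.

Op 1: merge R1<->R0 -> R1=(0,0,0) R0=(0,0,0)
Op 2: merge R0<->R2 -> R0=(0,0,0) R2=(0,0,0)
Op 3: inc R2 by 3 -> R2=(0,0,3) value=3
Op 4: merge R2<->R1 -> R2=(0,0,3) R1=(0,0,3)
Op 5: inc R1 by 2 -> R1=(0,2,3) value=5
Op 6: inc R1 by 3 -> R1=(0,5,3) value=8

Answer: 0 5 3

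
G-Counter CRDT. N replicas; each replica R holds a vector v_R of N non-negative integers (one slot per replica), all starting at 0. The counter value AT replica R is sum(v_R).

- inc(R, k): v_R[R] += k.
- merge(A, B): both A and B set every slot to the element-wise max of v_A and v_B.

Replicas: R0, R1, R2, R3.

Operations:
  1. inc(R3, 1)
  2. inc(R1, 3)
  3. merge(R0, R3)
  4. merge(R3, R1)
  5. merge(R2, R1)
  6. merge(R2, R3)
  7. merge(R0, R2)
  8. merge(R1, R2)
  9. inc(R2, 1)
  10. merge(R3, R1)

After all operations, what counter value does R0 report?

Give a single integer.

Answer: 4

Derivation:
Op 1: inc R3 by 1 -> R3=(0,0,0,1) value=1
Op 2: inc R1 by 3 -> R1=(0,3,0,0) value=3
Op 3: merge R0<->R3 -> R0=(0,0,0,1) R3=(0,0,0,1)
Op 4: merge R3<->R1 -> R3=(0,3,0,1) R1=(0,3,0,1)
Op 5: merge R2<->R1 -> R2=(0,3,0,1) R1=(0,3,0,1)
Op 6: merge R2<->R3 -> R2=(0,3,0,1) R3=(0,3,0,1)
Op 7: merge R0<->R2 -> R0=(0,3,0,1) R2=(0,3,0,1)
Op 8: merge R1<->R2 -> R1=(0,3,0,1) R2=(0,3,0,1)
Op 9: inc R2 by 1 -> R2=(0,3,1,1) value=5
Op 10: merge R3<->R1 -> R3=(0,3,0,1) R1=(0,3,0,1)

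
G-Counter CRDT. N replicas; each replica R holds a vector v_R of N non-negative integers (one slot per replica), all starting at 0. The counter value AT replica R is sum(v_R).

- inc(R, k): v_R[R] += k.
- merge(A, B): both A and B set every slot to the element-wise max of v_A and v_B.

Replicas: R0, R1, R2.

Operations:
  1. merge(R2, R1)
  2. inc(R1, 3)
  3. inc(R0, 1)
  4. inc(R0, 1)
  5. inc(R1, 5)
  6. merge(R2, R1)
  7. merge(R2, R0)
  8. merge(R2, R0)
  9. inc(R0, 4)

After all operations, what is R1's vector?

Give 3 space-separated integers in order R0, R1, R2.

Answer: 0 8 0

Derivation:
Op 1: merge R2<->R1 -> R2=(0,0,0) R1=(0,0,0)
Op 2: inc R1 by 3 -> R1=(0,3,0) value=3
Op 3: inc R0 by 1 -> R0=(1,0,0) value=1
Op 4: inc R0 by 1 -> R0=(2,0,0) value=2
Op 5: inc R1 by 5 -> R1=(0,8,0) value=8
Op 6: merge R2<->R1 -> R2=(0,8,0) R1=(0,8,0)
Op 7: merge R2<->R0 -> R2=(2,8,0) R0=(2,8,0)
Op 8: merge R2<->R0 -> R2=(2,8,0) R0=(2,8,0)
Op 9: inc R0 by 4 -> R0=(6,8,0) value=14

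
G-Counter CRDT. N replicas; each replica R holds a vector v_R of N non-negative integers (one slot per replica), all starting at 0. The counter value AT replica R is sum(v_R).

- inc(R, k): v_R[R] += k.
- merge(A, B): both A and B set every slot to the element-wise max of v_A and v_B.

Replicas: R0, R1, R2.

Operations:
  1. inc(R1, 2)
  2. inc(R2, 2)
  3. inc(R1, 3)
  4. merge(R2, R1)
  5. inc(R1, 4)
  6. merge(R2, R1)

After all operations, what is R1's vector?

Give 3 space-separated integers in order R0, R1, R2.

Op 1: inc R1 by 2 -> R1=(0,2,0) value=2
Op 2: inc R2 by 2 -> R2=(0,0,2) value=2
Op 3: inc R1 by 3 -> R1=(0,5,0) value=5
Op 4: merge R2<->R1 -> R2=(0,5,2) R1=(0,5,2)
Op 5: inc R1 by 4 -> R1=(0,9,2) value=11
Op 6: merge R2<->R1 -> R2=(0,9,2) R1=(0,9,2)

Answer: 0 9 2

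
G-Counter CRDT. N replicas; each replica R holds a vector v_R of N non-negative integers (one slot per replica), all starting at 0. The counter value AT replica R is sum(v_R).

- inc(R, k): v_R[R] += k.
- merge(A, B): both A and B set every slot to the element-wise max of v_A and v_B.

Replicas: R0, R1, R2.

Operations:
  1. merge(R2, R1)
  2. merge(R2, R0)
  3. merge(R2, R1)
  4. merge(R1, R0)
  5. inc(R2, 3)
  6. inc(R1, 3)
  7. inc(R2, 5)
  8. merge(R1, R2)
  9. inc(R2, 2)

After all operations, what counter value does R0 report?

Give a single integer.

Answer: 0

Derivation:
Op 1: merge R2<->R1 -> R2=(0,0,0) R1=(0,0,0)
Op 2: merge R2<->R0 -> R2=(0,0,0) R0=(0,0,0)
Op 3: merge R2<->R1 -> R2=(0,0,0) R1=(0,0,0)
Op 4: merge R1<->R0 -> R1=(0,0,0) R0=(0,0,0)
Op 5: inc R2 by 3 -> R2=(0,0,3) value=3
Op 6: inc R1 by 3 -> R1=(0,3,0) value=3
Op 7: inc R2 by 5 -> R2=(0,0,8) value=8
Op 8: merge R1<->R2 -> R1=(0,3,8) R2=(0,3,8)
Op 9: inc R2 by 2 -> R2=(0,3,10) value=13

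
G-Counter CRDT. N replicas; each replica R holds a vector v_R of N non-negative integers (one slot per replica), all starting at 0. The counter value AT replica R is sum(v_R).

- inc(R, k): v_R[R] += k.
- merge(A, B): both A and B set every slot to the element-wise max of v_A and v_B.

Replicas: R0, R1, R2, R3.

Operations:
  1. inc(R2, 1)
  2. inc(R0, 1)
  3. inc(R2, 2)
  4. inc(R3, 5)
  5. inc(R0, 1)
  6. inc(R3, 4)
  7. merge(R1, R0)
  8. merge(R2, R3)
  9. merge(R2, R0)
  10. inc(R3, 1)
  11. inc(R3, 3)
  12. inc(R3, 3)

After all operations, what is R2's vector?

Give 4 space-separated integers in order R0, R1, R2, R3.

Op 1: inc R2 by 1 -> R2=(0,0,1,0) value=1
Op 2: inc R0 by 1 -> R0=(1,0,0,0) value=1
Op 3: inc R2 by 2 -> R2=(0,0,3,0) value=3
Op 4: inc R3 by 5 -> R3=(0,0,0,5) value=5
Op 5: inc R0 by 1 -> R0=(2,0,0,0) value=2
Op 6: inc R3 by 4 -> R3=(0,0,0,9) value=9
Op 7: merge R1<->R0 -> R1=(2,0,0,0) R0=(2,0,0,0)
Op 8: merge R2<->R3 -> R2=(0,0,3,9) R3=(0,0,3,9)
Op 9: merge R2<->R0 -> R2=(2,0,3,9) R0=(2,0,3,9)
Op 10: inc R3 by 1 -> R3=(0,0,3,10) value=13
Op 11: inc R3 by 3 -> R3=(0,0,3,13) value=16
Op 12: inc R3 by 3 -> R3=(0,0,3,16) value=19

Answer: 2 0 3 9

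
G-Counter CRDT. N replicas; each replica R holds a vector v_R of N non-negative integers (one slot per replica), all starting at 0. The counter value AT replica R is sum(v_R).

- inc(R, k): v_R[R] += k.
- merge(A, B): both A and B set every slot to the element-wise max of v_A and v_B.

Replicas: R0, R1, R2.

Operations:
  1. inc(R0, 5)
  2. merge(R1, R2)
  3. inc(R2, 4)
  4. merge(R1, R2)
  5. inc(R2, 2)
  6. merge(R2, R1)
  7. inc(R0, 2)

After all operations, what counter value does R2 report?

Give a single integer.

Op 1: inc R0 by 5 -> R0=(5,0,0) value=5
Op 2: merge R1<->R2 -> R1=(0,0,0) R2=(0,0,0)
Op 3: inc R2 by 4 -> R2=(0,0,4) value=4
Op 4: merge R1<->R2 -> R1=(0,0,4) R2=(0,0,4)
Op 5: inc R2 by 2 -> R2=(0,0,6) value=6
Op 6: merge R2<->R1 -> R2=(0,0,6) R1=(0,0,6)
Op 7: inc R0 by 2 -> R0=(7,0,0) value=7

Answer: 6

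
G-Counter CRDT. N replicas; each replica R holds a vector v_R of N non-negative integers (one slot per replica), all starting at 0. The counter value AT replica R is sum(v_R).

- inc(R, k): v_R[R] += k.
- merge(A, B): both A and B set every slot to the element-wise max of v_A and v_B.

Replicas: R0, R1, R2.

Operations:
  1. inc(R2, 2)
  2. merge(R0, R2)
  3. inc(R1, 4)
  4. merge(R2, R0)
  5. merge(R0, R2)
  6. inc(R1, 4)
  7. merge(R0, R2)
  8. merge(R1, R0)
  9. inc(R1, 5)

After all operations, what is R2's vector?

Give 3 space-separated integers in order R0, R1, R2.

Answer: 0 0 2

Derivation:
Op 1: inc R2 by 2 -> R2=(0,0,2) value=2
Op 2: merge R0<->R2 -> R0=(0,0,2) R2=(0,0,2)
Op 3: inc R1 by 4 -> R1=(0,4,0) value=4
Op 4: merge R2<->R0 -> R2=(0,0,2) R0=(0,0,2)
Op 5: merge R0<->R2 -> R0=(0,0,2) R2=(0,0,2)
Op 6: inc R1 by 4 -> R1=(0,8,0) value=8
Op 7: merge R0<->R2 -> R0=(0,0,2) R2=(0,0,2)
Op 8: merge R1<->R0 -> R1=(0,8,2) R0=(0,8,2)
Op 9: inc R1 by 5 -> R1=(0,13,2) value=15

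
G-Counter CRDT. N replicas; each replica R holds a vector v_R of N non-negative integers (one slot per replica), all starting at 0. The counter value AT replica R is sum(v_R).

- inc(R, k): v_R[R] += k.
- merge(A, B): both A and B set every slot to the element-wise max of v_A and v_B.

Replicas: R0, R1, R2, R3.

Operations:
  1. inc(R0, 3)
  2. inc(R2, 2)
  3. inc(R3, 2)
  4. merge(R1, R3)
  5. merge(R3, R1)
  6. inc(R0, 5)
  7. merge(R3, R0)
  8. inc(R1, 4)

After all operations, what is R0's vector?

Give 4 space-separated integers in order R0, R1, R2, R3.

Answer: 8 0 0 2

Derivation:
Op 1: inc R0 by 3 -> R0=(3,0,0,0) value=3
Op 2: inc R2 by 2 -> R2=(0,0,2,0) value=2
Op 3: inc R3 by 2 -> R3=(0,0,0,2) value=2
Op 4: merge R1<->R3 -> R1=(0,0,0,2) R3=(0,0,0,2)
Op 5: merge R3<->R1 -> R3=(0,0,0,2) R1=(0,0,0,2)
Op 6: inc R0 by 5 -> R0=(8,0,0,0) value=8
Op 7: merge R3<->R0 -> R3=(8,0,0,2) R0=(8,0,0,2)
Op 8: inc R1 by 4 -> R1=(0,4,0,2) value=6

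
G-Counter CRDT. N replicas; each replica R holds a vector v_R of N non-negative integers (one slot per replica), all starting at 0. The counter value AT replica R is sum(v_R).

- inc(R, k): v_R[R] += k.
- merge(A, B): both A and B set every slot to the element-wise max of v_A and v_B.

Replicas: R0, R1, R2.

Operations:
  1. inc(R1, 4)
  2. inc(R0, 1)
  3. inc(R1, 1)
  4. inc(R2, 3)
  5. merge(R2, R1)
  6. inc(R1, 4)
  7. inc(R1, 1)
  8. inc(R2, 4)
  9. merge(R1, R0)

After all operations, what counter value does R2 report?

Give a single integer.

Answer: 12

Derivation:
Op 1: inc R1 by 4 -> R1=(0,4,0) value=4
Op 2: inc R0 by 1 -> R0=(1,0,0) value=1
Op 3: inc R1 by 1 -> R1=(0,5,0) value=5
Op 4: inc R2 by 3 -> R2=(0,0,3) value=3
Op 5: merge R2<->R1 -> R2=(0,5,3) R1=(0,5,3)
Op 6: inc R1 by 4 -> R1=(0,9,3) value=12
Op 7: inc R1 by 1 -> R1=(0,10,3) value=13
Op 8: inc R2 by 4 -> R2=(0,5,7) value=12
Op 9: merge R1<->R0 -> R1=(1,10,3) R0=(1,10,3)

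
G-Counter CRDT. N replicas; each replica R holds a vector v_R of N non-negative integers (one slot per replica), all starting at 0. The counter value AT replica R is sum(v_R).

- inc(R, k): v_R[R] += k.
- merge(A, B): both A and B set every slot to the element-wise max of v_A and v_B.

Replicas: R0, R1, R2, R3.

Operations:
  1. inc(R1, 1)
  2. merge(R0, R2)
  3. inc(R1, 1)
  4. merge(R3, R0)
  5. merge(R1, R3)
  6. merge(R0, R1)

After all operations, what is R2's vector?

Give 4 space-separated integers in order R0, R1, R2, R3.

Op 1: inc R1 by 1 -> R1=(0,1,0,0) value=1
Op 2: merge R0<->R2 -> R0=(0,0,0,0) R2=(0,0,0,0)
Op 3: inc R1 by 1 -> R1=(0,2,0,0) value=2
Op 4: merge R3<->R0 -> R3=(0,0,0,0) R0=(0,0,0,0)
Op 5: merge R1<->R3 -> R1=(0,2,0,0) R3=(0,2,0,0)
Op 6: merge R0<->R1 -> R0=(0,2,0,0) R1=(0,2,0,0)

Answer: 0 0 0 0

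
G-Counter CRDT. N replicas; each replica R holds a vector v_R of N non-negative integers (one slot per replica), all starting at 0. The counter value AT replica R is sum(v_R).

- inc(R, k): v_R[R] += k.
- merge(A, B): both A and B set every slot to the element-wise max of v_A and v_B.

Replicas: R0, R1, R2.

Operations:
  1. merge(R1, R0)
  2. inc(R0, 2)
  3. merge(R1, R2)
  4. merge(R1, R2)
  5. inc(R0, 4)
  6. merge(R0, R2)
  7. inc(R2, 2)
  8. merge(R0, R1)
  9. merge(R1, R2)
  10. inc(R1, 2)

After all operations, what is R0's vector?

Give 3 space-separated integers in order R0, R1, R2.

Op 1: merge R1<->R0 -> R1=(0,0,0) R0=(0,0,0)
Op 2: inc R0 by 2 -> R0=(2,0,0) value=2
Op 3: merge R1<->R2 -> R1=(0,0,0) R2=(0,0,0)
Op 4: merge R1<->R2 -> R1=(0,0,0) R2=(0,0,0)
Op 5: inc R0 by 4 -> R0=(6,0,0) value=6
Op 6: merge R0<->R2 -> R0=(6,0,0) R2=(6,0,0)
Op 7: inc R2 by 2 -> R2=(6,0,2) value=8
Op 8: merge R0<->R1 -> R0=(6,0,0) R1=(6,0,0)
Op 9: merge R1<->R2 -> R1=(6,0,2) R2=(6,0,2)
Op 10: inc R1 by 2 -> R1=(6,2,2) value=10

Answer: 6 0 0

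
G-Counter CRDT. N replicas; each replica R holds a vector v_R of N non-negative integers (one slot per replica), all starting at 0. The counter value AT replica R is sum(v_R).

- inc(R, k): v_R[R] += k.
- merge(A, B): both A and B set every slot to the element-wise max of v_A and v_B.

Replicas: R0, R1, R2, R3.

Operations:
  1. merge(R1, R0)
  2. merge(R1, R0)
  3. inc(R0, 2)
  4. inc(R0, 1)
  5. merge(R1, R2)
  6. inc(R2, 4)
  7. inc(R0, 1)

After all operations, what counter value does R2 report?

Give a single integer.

Answer: 4

Derivation:
Op 1: merge R1<->R0 -> R1=(0,0,0,0) R0=(0,0,0,0)
Op 2: merge R1<->R0 -> R1=(0,0,0,0) R0=(0,0,0,0)
Op 3: inc R0 by 2 -> R0=(2,0,0,0) value=2
Op 4: inc R0 by 1 -> R0=(3,0,0,0) value=3
Op 5: merge R1<->R2 -> R1=(0,0,0,0) R2=(0,0,0,0)
Op 6: inc R2 by 4 -> R2=(0,0,4,0) value=4
Op 7: inc R0 by 1 -> R0=(4,0,0,0) value=4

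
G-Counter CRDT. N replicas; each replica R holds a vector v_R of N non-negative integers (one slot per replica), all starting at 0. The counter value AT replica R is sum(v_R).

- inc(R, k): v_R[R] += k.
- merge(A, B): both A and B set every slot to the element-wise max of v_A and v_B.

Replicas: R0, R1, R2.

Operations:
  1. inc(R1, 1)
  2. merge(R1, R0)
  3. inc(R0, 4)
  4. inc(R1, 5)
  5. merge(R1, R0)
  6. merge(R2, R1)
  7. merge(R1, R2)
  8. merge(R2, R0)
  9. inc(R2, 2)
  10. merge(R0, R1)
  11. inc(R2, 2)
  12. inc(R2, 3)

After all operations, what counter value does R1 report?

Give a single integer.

Op 1: inc R1 by 1 -> R1=(0,1,0) value=1
Op 2: merge R1<->R0 -> R1=(0,1,0) R0=(0,1,0)
Op 3: inc R0 by 4 -> R0=(4,1,0) value=5
Op 4: inc R1 by 5 -> R1=(0,6,0) value=6
Op 5: merge R1<->R0 -> R1=(4,6,0) R0=(4,6,0)
Op 6: merge R2<->R1 -> R2=(4,6,0) R1=(4,6,0)
Op 7: merge R1<->R2 -> R1=(4,6,0) R2=(4,6,0)
Op 8: merge R2<->R0 -> R2=(4,6,0) R0=(4,6,0)
Op 9: inc R2 by 2 -> R2=(4,6,2) value=12
Op 10: merge R0<->R1 -> R0=(4,6,0) R1=(4,6,0)
Op 11: inc R2 by 2 -> R2=(4,6,4) value=14
Op 12: inc R2 by 3 -> R2=(4,6,7) value=17

Answer: 10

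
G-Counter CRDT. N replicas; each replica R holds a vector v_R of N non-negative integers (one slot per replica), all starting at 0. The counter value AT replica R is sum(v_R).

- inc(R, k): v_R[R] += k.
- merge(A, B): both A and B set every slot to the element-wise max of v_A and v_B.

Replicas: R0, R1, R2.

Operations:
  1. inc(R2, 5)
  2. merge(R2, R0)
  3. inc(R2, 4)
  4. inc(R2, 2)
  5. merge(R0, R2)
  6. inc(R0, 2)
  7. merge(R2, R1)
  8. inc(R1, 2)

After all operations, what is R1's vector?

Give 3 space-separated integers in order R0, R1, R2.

Op 1: inc R2 by 5 -> R2=(0,0,5) value=5
Op 2: merge R2<->R0 -> R2=(0,0,5) R0=(0,0,5)
Op 3: inc R2 by 4 -> R2=(0,0,9) value=9
Op 4: inc R2 by 2 -> R2=(0,0,11) value=11
Op 5: merge R0<->R2 -> R0=(0,0,11) R2=(0,0,11)
Op 6: inc R0 by 2 -> R0=(2,0,11) value=13
Op 7: merge R2<->R1 -> R2=(0,0,11) R1=(0,0,11)
Op 8: inc R1 by 2 -> R1=(0,2,11) value=13

Answer: 0 2 11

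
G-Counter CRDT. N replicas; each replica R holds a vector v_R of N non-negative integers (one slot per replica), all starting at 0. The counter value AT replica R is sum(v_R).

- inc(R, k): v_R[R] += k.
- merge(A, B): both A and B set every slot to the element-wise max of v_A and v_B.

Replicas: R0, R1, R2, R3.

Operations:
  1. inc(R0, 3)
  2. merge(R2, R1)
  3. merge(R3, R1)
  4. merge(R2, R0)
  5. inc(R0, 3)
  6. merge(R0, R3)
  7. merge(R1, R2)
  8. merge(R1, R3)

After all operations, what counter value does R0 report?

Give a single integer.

Op 1: inc R0 by 3 -> R0=(3,0,0,0) value=3
Op 2: merge R2<->R1 -> R2=(0,0,0,0) R1=(0,0,0,0)
Op 3: merge R3<->R1 -> R3=(0,0,0,0) R1=(0,0,0,0)
Op 4: merge R2<->R0 -> R2=(3,0,0,0) R0=(3,0,0,0)
Op 5: inc R0 by 3 -> R0=(6,0,0,0) value=6
Op 6: merge R0<->R3 -> R0=(6,0,0,0) R3=(6,0,0,0)
Op 7: merge R1<->R2 -> R1=(3,0,0,0) R2=(3,0,0,0)
Op 8: merge R1<->R3 -> R1=(6,0,0,0) R3=(6,0,0,0)

Answer: 6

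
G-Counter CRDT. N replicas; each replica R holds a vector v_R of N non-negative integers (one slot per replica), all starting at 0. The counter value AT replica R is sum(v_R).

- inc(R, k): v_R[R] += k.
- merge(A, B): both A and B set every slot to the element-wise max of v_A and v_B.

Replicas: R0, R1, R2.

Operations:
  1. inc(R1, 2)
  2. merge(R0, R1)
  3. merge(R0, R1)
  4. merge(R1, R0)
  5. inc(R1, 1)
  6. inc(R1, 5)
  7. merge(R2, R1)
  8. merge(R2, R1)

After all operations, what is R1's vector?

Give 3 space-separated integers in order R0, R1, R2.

Op 1: inc R1 by 2 -> R1=(0,2,0) value=2
Op 2: merge R0<->R1 -> R0=(0,2,0) R1=(0,2,0)
Op 3: merge R0<->R1 -> R0=(0,2,0) R1=(0,2,0)
Op 4: merge R1<->R0 -> R1=(0,2,0) R0=(0,2,0)
Op 5: inc R1 by 1 -> R1=(0,3,0) value=3
Op 6: inc R1 by 5 -> R1=(0,8,0) value=8
Op 7: merge R2<->R1 -> R2=(0,8,0) R1=(0,8,0)
Op 8: merge R2<->R1 -> R2=(0,8,0) R1=(0,8,0)

Answer: 0 8 0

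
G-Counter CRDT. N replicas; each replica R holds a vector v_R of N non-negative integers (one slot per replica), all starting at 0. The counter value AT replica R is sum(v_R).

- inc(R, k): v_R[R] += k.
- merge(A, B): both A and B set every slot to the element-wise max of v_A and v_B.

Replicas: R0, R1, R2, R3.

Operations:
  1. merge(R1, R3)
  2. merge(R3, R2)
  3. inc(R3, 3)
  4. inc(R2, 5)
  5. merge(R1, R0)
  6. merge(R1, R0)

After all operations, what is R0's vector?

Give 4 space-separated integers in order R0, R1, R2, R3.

Op 1: merge R1<->R3 -> R1=(0,0,0,0) R3=(0,0,0,0)
Op 2: merge R3<->R2 -> R3=(0,0,0,0) R2=(0,0,0,0)
Op 3: inc R3 by 3 -> R3=(0,0,0,3) value=3
Op 4: inc R2 by 5 -> R2=(0,0,5,0) value=5
Op 5: merge R1<->R0 -> R1=(0,0,0,0) R0=(0,0,0,0)
Op 6: merge R1<->R0 -> R1=(0,0,0,0) R0=(0,0,0,0)

Answer: 0 0 0 0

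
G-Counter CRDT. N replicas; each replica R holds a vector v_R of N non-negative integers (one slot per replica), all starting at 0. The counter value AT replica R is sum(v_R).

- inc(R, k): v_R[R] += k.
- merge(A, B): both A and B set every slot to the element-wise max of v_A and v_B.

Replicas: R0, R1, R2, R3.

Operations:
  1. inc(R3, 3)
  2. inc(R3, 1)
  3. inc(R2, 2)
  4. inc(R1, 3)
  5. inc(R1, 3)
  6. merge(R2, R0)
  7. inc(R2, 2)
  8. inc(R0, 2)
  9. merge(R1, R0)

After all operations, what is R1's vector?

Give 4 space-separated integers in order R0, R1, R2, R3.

Answer: 2 6 2 0

Derivation:
Op 1: inc R3 by 3 -> R3=(0,0,0,3) value=3
Op 2: inc R3 by 1 -> R3=(0,0,0,4) value=4
Op 3: inc R2 by 2 -> R2=(0,0,2,0) value=2
Op 4: inc R1 by 3 -> R1=(0,3,0,0) value=3
Op 5: inc R1 by 3 -> R1=(0,6,0,0) value=6
Op 6: merge R2<->R0 -> R2=(0,0,2,0) R0=(0,0,2,0)
Op 7: inc R2 by 2 -> R2=(0,0,4,0) value=4
Op 8: inc R0 by 2 -> R0=(2,0,2,0) value=4
Op 9: merge R1<->R0 -> R1=(2,6,2,0) R0=(2,6,2,0)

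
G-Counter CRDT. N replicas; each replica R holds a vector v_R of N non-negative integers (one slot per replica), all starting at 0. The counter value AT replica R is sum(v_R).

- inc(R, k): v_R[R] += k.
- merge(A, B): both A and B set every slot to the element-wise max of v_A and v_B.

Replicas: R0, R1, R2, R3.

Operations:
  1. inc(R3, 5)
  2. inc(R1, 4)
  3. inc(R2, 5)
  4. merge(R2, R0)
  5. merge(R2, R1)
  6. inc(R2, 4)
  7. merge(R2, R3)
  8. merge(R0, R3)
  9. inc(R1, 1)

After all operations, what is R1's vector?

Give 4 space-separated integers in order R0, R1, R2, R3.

Answer: 0 5 5 0

Derivation:
Op 1: inc R3 by 5 -> R3=(0,0,0,5) value=5
Op 2: inc R1 by 4 -> R1=(0,4,0,0) value=4
Op 3: inc R2 by 5 -> R2=(0,0,5,0) value=5
Op 4: merge R2<->R0 -> R2=(0,0,5,0) R0=(0,0,5,0)
Op 5: merge R2<->R1 -> R2=(0,4,5,0) R1=(0,4,5,0)
Op 6: inc R2 by 4 -> R2=(0,4,9,0) value=13
Op 7: merge R2<->R3 -> R2=(0,4,9,5) R3=(0,4,9,5)
Op 8: merge R0<->R3 -> R0=(0,4,9,5) R3=(0,4,9,5)
Op 9: inc R1 by 1 -> R1=(0,5,5,0) value=10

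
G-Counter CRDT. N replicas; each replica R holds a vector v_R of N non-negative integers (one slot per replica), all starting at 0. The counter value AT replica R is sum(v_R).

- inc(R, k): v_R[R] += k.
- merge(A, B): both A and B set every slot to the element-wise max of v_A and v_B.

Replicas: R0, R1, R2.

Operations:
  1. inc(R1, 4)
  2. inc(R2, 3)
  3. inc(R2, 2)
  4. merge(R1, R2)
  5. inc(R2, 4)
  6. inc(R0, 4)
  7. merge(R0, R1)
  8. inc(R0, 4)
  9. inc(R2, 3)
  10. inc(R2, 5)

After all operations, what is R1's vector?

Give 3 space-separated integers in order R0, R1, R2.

Op 1: inc R1 by 4 -> R1=(0,4,0) value=4
Op 2: inc R2 by 3 -> R2=(0,0,3) value=3
Op 3: inc R2 by 2 -> R2=(0,0,5) value=5
Op 4: merge R1<->R2 -> R1=(0,4,5) R2=(0,4,5)
Op 5: inc R2 by 4 -> R2=(0,4,9) value=13
Op 6: inc R0 by 4 -> R0=(4,0,0) value=4
Op 7: merge R0<->R1 -> R0=(4,4,5) R1=(4,4,5)
Op 8: inc R0 by 4 -> R0=(8,4,5) value=17
Op 9: inc R2 by 3 -> R2=(0,4,12) value=16
Op 10: inc R2 by 5 -> R2=(0,4,17) value=21

Answer: 4 4 5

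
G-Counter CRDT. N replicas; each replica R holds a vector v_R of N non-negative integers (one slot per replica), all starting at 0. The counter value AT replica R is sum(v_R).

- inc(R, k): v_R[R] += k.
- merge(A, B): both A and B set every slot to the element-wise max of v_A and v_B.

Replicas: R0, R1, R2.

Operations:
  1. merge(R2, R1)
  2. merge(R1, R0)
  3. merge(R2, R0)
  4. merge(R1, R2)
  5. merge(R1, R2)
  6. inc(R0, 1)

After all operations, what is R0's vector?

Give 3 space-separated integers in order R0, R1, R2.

Op 1: merge R2<->R1 -> R2=(0,0,0) R1=(0,0,0)
Op 2: merge R1<->R0 -> R1=(0,0,0) R0=(0,0,0)
Op 3: merge R2<->R0 -> R2=(0,0,0) R0=(0,0,0)
Op 4: merge R1<->R2 -> R1=(0,0,0) R2=(0,0,0)
Op 5: merge R1<->R2 -> R1=(0,0,0) R2=(0,0,0)
Op 6: inc R0 by 1 -> R0=(1,0,0) value=1

Answer: 1 0 0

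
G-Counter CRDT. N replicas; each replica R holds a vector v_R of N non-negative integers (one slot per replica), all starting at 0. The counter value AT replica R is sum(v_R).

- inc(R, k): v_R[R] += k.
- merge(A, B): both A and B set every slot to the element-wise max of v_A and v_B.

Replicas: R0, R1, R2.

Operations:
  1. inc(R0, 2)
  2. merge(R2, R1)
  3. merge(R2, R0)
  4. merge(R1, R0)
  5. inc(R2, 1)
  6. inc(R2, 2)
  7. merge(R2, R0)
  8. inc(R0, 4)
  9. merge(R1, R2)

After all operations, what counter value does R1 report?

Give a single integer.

Answer: 5

Derivation:
Op 1: inc R0 by 2 -> R0=(2,0,0) value=2
Op 2: merge R2<->R1 -> R2=(0,0,0) R1=(0,0,0)
Op 3: merge R2<->R0 -> R2=(2,0,0) R0=(2,0,0)
Op 4: merge R1<->R0 -> R1=(2,0,0) R0=(2,0,0)
Op 5: inc R2 by 1 -> R2=(2,0,1) value=3
Op 6: inc R2 by 2 -> R2=(2,0,3) value=5
Op 7: merge R2<->R0 -> R2=(2,0,3) R0=(2,0,3)
Op 8: inc R0 by 4 -> R0=(6,0,3) value=9
Op 9: merge R1<->R2 -> R1=(2,0,3) R2=(2,0,3)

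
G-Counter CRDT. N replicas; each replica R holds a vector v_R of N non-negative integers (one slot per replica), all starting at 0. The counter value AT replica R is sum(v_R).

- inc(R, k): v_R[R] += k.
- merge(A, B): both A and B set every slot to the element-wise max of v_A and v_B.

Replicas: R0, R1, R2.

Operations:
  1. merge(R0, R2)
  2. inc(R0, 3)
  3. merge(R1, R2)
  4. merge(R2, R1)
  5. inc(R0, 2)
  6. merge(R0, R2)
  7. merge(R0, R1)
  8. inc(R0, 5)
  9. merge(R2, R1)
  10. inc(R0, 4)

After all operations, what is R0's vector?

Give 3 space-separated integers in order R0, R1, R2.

Answer: 14 0 0

Derivation:
Op 1: merge R0<->R2 -> R0=(0,0,0) R2=(0,0,0)
Op 2: inc R0 by 3 -> R0=(3,0,0) value=3
Op 3: merge R1<->R2 -> R1=(0,0,0) R2=(0,0,0)
Op 4: merge R2<->R1 -> R2=(0,0,0) R1=(0,0,0)
Op 5: inc R0 by 2 -> R0=(5,0,0) value=5
Op 6: merge R0<->R2 -> R0=(5,0,0) R2=(5,0,0)
Op 7: merge R0<->R1 -> R0=(5,0,0) R1=(5,0,0)
Op 8: inc R0 by 5 -> R0=(10,0,0) value=10
Op 9: merge R2<->R1 -> R2=(5,0,0) R1=(5,0,0)
Op 10: inc R0 by 4 -> R0=(14,0,0) value=14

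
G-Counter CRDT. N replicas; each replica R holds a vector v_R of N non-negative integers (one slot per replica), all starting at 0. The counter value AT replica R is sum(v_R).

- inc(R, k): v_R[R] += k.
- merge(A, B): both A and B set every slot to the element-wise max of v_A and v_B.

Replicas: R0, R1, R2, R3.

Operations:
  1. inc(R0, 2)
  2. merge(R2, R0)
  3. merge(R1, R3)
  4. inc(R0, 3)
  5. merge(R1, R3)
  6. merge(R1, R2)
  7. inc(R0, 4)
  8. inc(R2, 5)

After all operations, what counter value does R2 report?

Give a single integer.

Answer: 7

Derivation:
Op 1: inc R0 by 2 -> R0=(2,0,0,0) value=2
Op 2: merge R2<->R0 -> R2=(2,0,0,0) R0=(2,0,0,0)
Op 3: merge R1<->R3 -> R1=(0,0,0,0) R3=(0,0,0,0)
Op 4: inc R0 by 3 -> R0=(5,0,0,0) value=5
Op 5: merge R1<->R3 -> R1=(0,0,0,0) R3=(0,0,0,0)
Op 6: merge R1<->R2 -> R1=(2,0,0,0) R2=(2,0,0,0)
Op 7: inc R0 by 4 -> R0=(9,0,0,0) value=9
Op 8: inc R2 by 5 -> R2=(2,0,5,0) value=7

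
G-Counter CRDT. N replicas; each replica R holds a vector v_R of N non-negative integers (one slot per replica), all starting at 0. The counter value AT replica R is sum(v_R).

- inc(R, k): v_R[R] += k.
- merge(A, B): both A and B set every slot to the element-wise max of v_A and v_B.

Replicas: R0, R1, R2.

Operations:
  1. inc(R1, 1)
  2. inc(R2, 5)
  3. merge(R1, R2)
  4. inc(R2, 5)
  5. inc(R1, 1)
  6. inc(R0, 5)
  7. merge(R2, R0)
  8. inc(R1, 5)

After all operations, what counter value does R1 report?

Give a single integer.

Answer: 12

Derivation:
Op 1: inc R1 by 1 -> R1=(0,1,0) value=1
Op 2: inc R2 by 5 -> R2=(0,0,5) value=5
Op 3: merge R1<->R2 -> R1=(0,1,5) R2=(0,1,5)
Op 4: inc R2 by 5 -> R2=(0,1,10) value=11
Op 5: inc R1 by 1 -> R1=(0,2,5) value=7
Op 6: inc R0 by 5 -> R0=(5,0,0) value=5
Op 7: merge R2<->R0 -> R2=(5,1,10) R0=(5,1,10)
Op 8: inc R1 by 5 -> R1=(0,7,5) value=12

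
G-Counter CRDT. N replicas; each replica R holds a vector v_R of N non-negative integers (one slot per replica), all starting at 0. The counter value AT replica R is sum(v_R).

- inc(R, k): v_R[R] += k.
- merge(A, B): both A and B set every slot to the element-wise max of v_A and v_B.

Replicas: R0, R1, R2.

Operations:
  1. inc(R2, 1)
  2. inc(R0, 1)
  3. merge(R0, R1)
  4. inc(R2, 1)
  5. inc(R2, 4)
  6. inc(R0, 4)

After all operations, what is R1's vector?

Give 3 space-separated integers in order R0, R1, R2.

Answer: 1 0 0

Derivation:
Op 1: inc R2 by 1 -> R2=(0,0,1) value=1
Op 2: inc R0 by 1 -> R0=(1,0,0) value=1
Op 3: merge R0<->R1 -> R0=(1,0,0) R1=(1,0,0)
Op 4: inc R2 by 1 -> R2=(0,0,2) value=2
Op 5: inc R2 by 4 -> R2=(0,0,6) value=6
Op 6: inc R0 by 4 -> R0=(5,0,0) value=5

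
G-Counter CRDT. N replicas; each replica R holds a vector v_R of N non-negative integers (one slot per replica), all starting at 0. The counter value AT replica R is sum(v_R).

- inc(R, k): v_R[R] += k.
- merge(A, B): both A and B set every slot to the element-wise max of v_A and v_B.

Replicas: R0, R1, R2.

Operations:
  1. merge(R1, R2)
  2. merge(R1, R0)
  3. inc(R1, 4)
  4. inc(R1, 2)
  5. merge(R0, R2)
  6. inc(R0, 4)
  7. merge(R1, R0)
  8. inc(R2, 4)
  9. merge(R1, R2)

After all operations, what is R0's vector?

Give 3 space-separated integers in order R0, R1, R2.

Op 1: merge R1<->R2 -> R1=(0,0,0) R2=(0,0,0)
Op 2: merge R1<->R0 -> R1=(0,0,0) R0=(0,0,0)
Op 3: inc R1 by 4 -> R1=(0,4,0) value=4
Op 4: inc R1 by 2 -> R1=(0,6,0) value=6
Op 5: merge R0<->R2 -> R0=(0,0,0) R2=(0,0,0)
Op 6: inc R0 by 4 -> R0=(4,0,0) value=4
Op 7: merge R1<->R0 -> R1=(4,6,0) R0=(4,6,0)
Op 8: inc R2 by 4 -> R2=(0,0,4) value=4
Op 9: merge R1<->R2 -> R1=(4,6,4) R2=(4,6,4)

Answer: 4 6 0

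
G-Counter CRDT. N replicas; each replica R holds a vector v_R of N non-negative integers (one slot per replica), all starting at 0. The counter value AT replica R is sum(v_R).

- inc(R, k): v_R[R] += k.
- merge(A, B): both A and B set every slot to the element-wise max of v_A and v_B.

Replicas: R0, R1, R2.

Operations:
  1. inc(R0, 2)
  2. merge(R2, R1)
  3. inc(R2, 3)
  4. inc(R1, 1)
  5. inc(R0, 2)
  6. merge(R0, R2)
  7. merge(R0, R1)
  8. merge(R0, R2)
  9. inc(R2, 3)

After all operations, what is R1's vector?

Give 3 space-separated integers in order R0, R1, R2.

Answer: 4 1 3

Derivation:
Op 1: inc R0 by 2 -> R0=(2,0,0) value=2
Op 2: merge R2<->R1 -> R2=(0,0,0) R1=(0,0,0)
Op 3: inc R2 by 3 -> R2=(0,0,3) value=3
Op 4: inc R1 by 1 -> R1=(0,1,0) value=1
Op 5: inc R0 by 2 -> R0=(4,0,0) value=4
Op 6: merge R0<->R2 -> R0=(4,0,3) R2=(4,0,3)
Op 7: merge R0<->R1 -> R0=(4,1,3) R1=(4,1,3)
Op 8: merge R0<->R2 -> R0=(4,1,3) R2=(4,1,3)
Op 9: inc R2 by 3 -> R2=(4,1,6) value=11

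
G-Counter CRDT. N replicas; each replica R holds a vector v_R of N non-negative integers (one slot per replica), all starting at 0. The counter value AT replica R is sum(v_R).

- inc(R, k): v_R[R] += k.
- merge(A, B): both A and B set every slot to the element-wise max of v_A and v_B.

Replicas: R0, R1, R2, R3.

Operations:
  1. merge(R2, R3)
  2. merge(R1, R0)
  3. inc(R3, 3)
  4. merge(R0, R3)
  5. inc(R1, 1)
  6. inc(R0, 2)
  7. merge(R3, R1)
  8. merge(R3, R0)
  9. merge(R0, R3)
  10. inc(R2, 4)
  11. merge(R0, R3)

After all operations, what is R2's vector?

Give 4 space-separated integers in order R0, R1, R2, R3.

Op 1: merge R2<->R3 -> R2=(0,0,0,0) R3=(0,0,0,0)
Op 2: merge R1<->R0 -> R1=(0,0,0,0) R0=(0,0,0,0)
Op 3: inc R3 by 3 -> R3=(0,0,0,3) value=3
Op 4: merge R0<->R3 -> R0=(0,0,0,3) R3=(0,0,0,3)
Op 5: inc R1 by 1 -> R1=(0,1,0,0) value=1
Op 6: inc R0 by 2 -> R0=(2,0,0,3) value=5
Op 7: merge R3<->R1 -> R3=(0,1,0,3) R1=(0,1,0,3)
Op 8: merge R3<->R0 -> R3=(2,1,0,3) R0=(2,1,0,3)
Op 9: merge R0<->R3 -> R0=(2,1,0,3) R3=(2,1,0,3)
Op 10: inc R2 by 4 -> R2=(0,0,4,0) value=4
Op 11: merge R0<->R3 -> R0=(2,1,0,3) R3=(2,1,0,3)

Answer: 0 0 4 0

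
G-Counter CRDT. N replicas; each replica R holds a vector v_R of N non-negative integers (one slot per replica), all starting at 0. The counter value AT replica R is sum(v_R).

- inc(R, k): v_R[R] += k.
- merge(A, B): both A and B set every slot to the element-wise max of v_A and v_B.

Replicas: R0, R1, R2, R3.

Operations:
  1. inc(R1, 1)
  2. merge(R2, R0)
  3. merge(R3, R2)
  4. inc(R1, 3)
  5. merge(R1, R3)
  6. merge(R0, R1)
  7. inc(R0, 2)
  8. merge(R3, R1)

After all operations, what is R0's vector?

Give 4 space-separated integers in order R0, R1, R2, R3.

Op 1: inc R1 by 1 -> R1=(0,1,0,0) value=1
Op 2: merge R2<->R0 -> R2=(0,0,0,0) R0=(0,0,0,0)
Op 3: merge R3<->R2 -> R3=(0,0,0,0) R2=(0,0,0,0)
Op 4: inc R1 by 3 -> R1=(0,4,0,0) value=4
Op 5: merge R1<->R3 -> R1=(0,4,0,0) R3=(0,4,0,0)
Op 6: merge R0<->R1 -> R0=(0,4,0,0) R1=(0,4,0,0)
Op 7: inc R0 by 2 -> R0=(2,4,0,0) value=6
Op 8: merge R3<->R1 -> R3=(0,4,0,0) R1=(0,4,0,0)

Answer: 2 4 0 0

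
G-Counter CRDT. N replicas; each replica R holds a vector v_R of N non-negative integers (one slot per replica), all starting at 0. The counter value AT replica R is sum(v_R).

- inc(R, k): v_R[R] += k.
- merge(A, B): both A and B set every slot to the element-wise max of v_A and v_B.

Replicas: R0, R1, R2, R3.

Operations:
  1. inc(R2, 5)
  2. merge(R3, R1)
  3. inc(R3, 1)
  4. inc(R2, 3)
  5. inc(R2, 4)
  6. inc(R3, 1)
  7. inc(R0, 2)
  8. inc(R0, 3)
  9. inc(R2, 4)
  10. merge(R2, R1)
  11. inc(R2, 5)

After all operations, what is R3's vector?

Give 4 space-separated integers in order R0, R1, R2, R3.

Answer: 0 0 0 2

Derivation:
Op 1: inc R2 by 5 -> R2=(0,0,5,0) value=5
Op 2: merge R3<->R1 -> R3=(0,0,0,0) R1=(0,0,0,0)
Op 3: inc R3 by 1 -> R3=(0,0,0,1) value=1
Op 4: inc R2 by 3 -> R2=(0,0,8,0) value=8
Op 5: inc R2 by 4 -> R2=(0,0,12,0) value=12
Op 6: inc R3 by 1 -> R3=(0,0,0,2) value=2
Op 7: inc R0 by 2 -> R0=(2,0,0,0) value=2
Op 8: inc R0 by 3 -> R0=(5,0,0,0) value=5
Op 9: inc R2 by 4 -> R2=(0,0,16,0) value=16
Op 10: merge R2<->R1 -> R2=(0,0,16,0) R1=(0,0,16,0)
Op 11: inc R2 by 5 -> R2=(0,0,21,0) value=21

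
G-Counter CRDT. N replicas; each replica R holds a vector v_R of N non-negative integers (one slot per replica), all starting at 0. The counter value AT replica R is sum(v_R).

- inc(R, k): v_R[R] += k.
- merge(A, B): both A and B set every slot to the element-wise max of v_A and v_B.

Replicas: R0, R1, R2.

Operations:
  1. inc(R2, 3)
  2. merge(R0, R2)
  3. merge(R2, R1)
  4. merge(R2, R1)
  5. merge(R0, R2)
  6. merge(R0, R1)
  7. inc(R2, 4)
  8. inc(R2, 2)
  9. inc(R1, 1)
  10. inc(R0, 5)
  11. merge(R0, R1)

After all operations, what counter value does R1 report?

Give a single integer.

Op 1: inc R2 by 3 -> R2=(0,0,3) value=3
Op 2: merge R0<->R2 -> R0=(0,0,3) R2=(0,0,3)
Op 3: merge R2<->R1 -> R2=(0,0,3) R1=(0,0,3)
Op 4: merge R2<->R1 -> R2=(0,0,3) R1=(0,0,3)
Op 5: merge R0<->R2 -> R0=(0,0,3) R2=(0,0,3)
Op 6: merge R0<->R1 -> R0=(0,0,3) R1=(0,0,3)
Op 7: inc R2 by 4 -> R2=(0,0,7) value=7
Op 8: inc R2 by 2 -> R2=(0,0,9) value=9
Op 9: inc R1 by 1 -> R1=(0,1,3) value=4
Op 10: inc R0 by 5 -> R0=(5,0,3) value=8
Op 11: merge R0<->R1 -> R0=(5,1,3) R1=(5,1,3)

Answer: 9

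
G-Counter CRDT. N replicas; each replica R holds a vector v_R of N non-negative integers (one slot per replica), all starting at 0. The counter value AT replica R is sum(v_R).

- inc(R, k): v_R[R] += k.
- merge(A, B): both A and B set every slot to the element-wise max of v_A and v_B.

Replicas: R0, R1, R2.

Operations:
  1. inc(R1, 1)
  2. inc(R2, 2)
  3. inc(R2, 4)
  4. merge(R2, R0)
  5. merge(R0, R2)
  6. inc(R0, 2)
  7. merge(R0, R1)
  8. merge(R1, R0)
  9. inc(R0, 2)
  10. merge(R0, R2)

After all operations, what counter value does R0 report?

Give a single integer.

Answer: 11

Derivation:
Op 1: inc R1 by 1 -> R1=(0,1,0) value=1
Op 2: inc R2 by 2 -> R2=(0,0,2) value=2
Op 3: inc R2 by 4 -> R2=(0,0,6) value=6
Op 4: merge R2<->R0 -> R2=(0,0,6) R0=(0,0,6)
Op 5: merge R0<->R2 -> R0=(0,0,6) R2=(0,0,6)
Op 6: inc R0 by 2 -> R0=(2,0,6) value=8
Op 7: merge R0<->R1 -> R0=(2,1,6) R1=(2,1,6)
Op 8: merge R1<->R0 -> R1=(2,1,6) R0=(2,1,6)
Op 9: inc R0 by 2 -> R0=(4,1,6) value=11
Op 10: merge R0<->R2 -> R0=(4,1,6) R2=(4,1,6)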